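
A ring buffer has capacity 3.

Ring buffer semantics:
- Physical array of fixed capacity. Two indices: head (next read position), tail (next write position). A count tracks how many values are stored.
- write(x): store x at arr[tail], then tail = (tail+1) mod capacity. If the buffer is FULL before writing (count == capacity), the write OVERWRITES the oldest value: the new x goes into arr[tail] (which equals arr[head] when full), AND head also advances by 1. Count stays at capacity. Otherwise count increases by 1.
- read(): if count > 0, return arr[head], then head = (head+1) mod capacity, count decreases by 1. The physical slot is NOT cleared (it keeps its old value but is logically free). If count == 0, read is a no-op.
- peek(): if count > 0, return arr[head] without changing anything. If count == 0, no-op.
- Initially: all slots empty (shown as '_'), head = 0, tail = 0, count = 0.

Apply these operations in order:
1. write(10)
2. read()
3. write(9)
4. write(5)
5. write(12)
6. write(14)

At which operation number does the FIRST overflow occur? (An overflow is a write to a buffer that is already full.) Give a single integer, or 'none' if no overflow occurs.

After op 1 (write(10)): arr=[10 _ _] head=0 tail=1 count=1
After op 2 (read()): arr=[10 _ _] head=1 tail=1 count=0
After op 3 (write(9)): arr=[10 9 _] head=1 tail=2 count=1
After op 4 (write(5)): arr=[10 9 5] head=1 tail=0 count=2
After op 5 (write(12)): arr=[12 9 5] head=1 tail=1 count=3
After op 6 (write(14)): arr=[12 14 5] head=2 tail=2 count=3

Answer: 6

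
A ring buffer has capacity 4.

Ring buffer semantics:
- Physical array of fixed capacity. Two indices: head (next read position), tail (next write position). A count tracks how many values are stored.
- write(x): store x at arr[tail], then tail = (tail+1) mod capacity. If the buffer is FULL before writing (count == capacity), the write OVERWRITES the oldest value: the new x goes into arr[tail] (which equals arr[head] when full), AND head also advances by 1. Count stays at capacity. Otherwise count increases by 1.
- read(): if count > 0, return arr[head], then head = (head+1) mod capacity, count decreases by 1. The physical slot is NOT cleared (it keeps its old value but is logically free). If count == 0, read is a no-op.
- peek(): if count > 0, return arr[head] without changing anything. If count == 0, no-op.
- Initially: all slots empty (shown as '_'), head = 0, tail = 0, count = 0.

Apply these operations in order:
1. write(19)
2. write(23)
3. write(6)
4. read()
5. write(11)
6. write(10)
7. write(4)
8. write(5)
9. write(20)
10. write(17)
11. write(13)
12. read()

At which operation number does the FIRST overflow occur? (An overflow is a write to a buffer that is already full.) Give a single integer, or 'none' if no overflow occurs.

Answer: 7

Derivation:
After op 1 (write(19)): arr=[19 _ _ _] head=0 tail=1 count=1
After op 2 (write(23)): arr=[19 23 _ _] head=0 tail=2 count=2
After op 3 (write(6)): arr=[19 23 6 _] head=0 tail=3 count=3
After op 4 (read()): arr=[19 23 6 _] head=1 tail=3 count=2
After op 5 (write(11)): arr=[19 23 6 11] head=1 tail=0 count=3
After op 6 (write(10)): arr=[10 23 6 11] head=1 tail=1 count=4
After op 7 (write(4)): arr=[10 4 6 11] head=2 tail=2 count=4
After op 8 (write(5)): arr=[10 4 5 11] head=3 tail=3 count=4
After op 9 (write(20)): arr=[10 4 5 20] head=0 tail=0 count=4
After op 10 (write(17)): arr=[17 4 5 20] head=1 tail=1 count=4
After op 11 (write(13)): arr=[17 13 5 20] head=2 tail=2 count=4
After op 12 (read()): arr=[17 13 5 20] head=3 tail=2 count=3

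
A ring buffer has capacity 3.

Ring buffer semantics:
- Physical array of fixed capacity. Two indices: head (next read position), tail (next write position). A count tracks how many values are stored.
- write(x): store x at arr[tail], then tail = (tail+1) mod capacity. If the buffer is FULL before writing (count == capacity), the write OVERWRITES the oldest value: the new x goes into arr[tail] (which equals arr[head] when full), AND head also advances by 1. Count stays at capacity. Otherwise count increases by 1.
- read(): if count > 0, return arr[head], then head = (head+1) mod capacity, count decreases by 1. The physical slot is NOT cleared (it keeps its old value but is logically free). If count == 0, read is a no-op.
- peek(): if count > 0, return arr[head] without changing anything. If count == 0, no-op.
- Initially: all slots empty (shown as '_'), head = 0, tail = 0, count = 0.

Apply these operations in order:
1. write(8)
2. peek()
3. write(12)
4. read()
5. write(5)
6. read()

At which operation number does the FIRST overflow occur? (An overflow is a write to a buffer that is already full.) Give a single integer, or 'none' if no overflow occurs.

After op 1 (write(8)): arr=[8 _ _] head=0 tail=1 count=1
After op 2 (peek()): arr=[8 _ _] head=0 tail=1 count=1
After op 3 (write(12)): arr=[8 12 _] head=0 tail=2 count=2
After op 4 (read()): arr=[8 12 _] head=1 tail=2 count=1
After op 5 (write(5)): arr=[8 12 5] head=1 tail=0 count=2
After op 6 (read()): arr=[8 12 5] head=2 tail=0 count=1

Answer: none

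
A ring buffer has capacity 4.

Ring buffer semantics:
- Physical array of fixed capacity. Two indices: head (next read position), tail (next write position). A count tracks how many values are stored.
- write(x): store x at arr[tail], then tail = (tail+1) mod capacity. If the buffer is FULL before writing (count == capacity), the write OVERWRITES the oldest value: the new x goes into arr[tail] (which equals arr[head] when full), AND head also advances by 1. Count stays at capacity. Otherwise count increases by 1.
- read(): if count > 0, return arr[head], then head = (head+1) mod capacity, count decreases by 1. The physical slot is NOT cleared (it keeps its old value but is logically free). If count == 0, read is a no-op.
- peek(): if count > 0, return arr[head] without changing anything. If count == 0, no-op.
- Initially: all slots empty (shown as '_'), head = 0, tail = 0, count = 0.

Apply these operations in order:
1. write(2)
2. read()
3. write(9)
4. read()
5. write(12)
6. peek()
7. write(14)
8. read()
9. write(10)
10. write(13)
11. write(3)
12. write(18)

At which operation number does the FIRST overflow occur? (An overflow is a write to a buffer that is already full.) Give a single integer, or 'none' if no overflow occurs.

Answer: 12

Derivation:
After op 1 (write(2)): arr=[2 _ _ _] head=0 tail=1 count=1
After op 2 (read()): arr=[2 _ _ _] head=1 tail=1 count=0
After op 3 (write(9)): arr=[2 9 _ _] head=1 tail=2 count=1
After op 4 (read()): arr=[2 9 _ _] head=2 tail=2 count=0
After op 5 (write(12)): arr=[2 9 12 _] head=2 tail=3 count=1
After op 6 (peek()): arr=[2 9 12 _] head=2 tail=3 count=1
After op 7 (write(14)): arr=[2 9 12 14] head=2 tail=0 count=2
After op 8 (read()): arr=[2 9 12 14] head=3 tail=0 count=1
After op 9 (write(10)): arr=[10 9 12 14] head=3 tail=1 count=2
After op 10 (write(13)): arr=[10 13 12 14] head=3 tail=2 count=3
After op 11 (write(3)): arr=[10 13 3 14] head=3 tail=3 count=4
After op 12 (write(18)): arr=[10 13 3 18] head=0 tail=0 count=4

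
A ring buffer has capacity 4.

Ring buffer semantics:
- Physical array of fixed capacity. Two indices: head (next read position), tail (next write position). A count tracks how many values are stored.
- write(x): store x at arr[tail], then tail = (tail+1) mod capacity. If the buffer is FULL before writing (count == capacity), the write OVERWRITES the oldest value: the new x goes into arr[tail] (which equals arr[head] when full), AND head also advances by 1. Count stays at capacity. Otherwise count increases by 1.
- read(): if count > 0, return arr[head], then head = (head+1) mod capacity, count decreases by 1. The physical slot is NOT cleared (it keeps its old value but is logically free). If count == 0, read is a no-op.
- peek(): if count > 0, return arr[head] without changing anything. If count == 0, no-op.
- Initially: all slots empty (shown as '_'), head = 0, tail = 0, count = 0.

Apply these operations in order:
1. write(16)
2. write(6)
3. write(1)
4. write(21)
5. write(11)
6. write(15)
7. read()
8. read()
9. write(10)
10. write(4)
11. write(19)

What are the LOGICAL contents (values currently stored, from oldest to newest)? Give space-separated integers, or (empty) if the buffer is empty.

Answer: 15 10 4 19

Derivation:
After op 1 (write(16)): arr=[16 _ _ _] head=0 tail=1 count=1
After op 2 (write(6)): arr=[16 6 _ _] head=0 tail=2 count=2
After op 3 (write(1)): arr=[16 6 1 _] head=0 tail=3 count=3
After op 4 (write(21)): arr=[16 6 1 21] head=0 tail=0 count=4
After op 5 (write(11)): arr=[11 6 1 21] head=1 tail=1 count=4
After op 6 (write(15)): arr=[11 15 1 21] head=2 tail=2 count=4
After op 7 (read()): arr=[11 15 1 21] head=3 tail=2 count=3
After op 8 (read()): arr=[11 15 1 21] head=0 tail=2 count=2
After op 9 (write(10)): arr=[11 15 10 21] head=0 tail=3 count=3
After op 10 (write(4)): arr=[11 15 10 4] head=0 tail=0 count=4
After op 11 (write(19)): arr=[19 15 10 4] head=1 tail=1 count=4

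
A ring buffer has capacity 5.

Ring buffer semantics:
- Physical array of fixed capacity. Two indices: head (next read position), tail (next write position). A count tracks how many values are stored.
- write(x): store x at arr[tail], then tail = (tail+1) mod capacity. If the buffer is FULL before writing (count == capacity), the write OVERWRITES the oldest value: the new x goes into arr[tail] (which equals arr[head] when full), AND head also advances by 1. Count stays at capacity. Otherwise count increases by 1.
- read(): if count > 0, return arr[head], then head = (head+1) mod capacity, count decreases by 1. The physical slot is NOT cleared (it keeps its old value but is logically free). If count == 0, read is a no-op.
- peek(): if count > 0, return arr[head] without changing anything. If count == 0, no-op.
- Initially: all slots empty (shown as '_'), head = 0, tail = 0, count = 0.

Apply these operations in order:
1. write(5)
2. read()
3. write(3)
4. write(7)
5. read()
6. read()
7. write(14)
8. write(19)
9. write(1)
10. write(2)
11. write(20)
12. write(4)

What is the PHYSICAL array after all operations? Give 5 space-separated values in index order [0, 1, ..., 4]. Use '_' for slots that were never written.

Answer: 1 2 20 4 19

Derivation:
After op 1 (write(5)): arr=[5 _ _ _ _] head=0 tail=1 count=1
After op 2 (read()): arr=[5 _ _ _ _] head=1 tail=1 count=0
After op 3 (write(3)): arr=[5 3 _ _ _] head=1 tail=2 count=1
After op 4 (write(7)): arr=[5 3 7 _ _] head=1 tail=3 count=2
After op 5 (read()): arr=[5 3 7 _ _] head=2 tail=3 count=1
After op 6 (read()): arr=[5 3 7 _ _] head=3 tail=3 count=0
After op 7 (write(14)): arr=[5 3 7 14 _] head=3 tail=4 count=1
After op 8 (write(19)): arr=[5 3 7 14 19] head=3 tail=0 count=2
After op 9 (write(1)): arr=[1 3 7 14 19] head=3 tail=1 count=3
After op 10 (write(2)): arr=[1 2 7 14 19] head=3 tail=2 count=4
After op 11 (write(20)): arr=[1 2 20 14 19] head=3 tail=3 count=5
After op 12 (write(4)): arr=[1 2 20 4 19] head=4 tail=4 count=5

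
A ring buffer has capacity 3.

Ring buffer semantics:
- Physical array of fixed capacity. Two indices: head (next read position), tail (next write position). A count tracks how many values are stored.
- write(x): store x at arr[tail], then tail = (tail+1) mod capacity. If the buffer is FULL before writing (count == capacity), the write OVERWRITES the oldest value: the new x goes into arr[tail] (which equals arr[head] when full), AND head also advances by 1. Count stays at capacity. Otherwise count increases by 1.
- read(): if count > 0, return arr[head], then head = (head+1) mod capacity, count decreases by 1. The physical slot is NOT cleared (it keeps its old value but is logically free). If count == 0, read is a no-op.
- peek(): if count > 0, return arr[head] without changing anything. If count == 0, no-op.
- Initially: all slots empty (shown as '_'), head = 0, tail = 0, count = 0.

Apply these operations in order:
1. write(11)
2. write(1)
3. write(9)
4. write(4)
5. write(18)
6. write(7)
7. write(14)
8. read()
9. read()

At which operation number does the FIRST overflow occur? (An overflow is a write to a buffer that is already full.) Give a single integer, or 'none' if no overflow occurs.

After op 1 (write(11)): arr=[11 _ _] head=0 tail=1 count=1
After op 2 (write(1)): arr=[11 1 _] head=0 tail=2 count=2
After op 3 (write(9)): arr=[11 1 9] head=0 tail=0 count=3
After op 4 (write(4)): arr=[4 1 9] head=1 tail=1 count=3
After op 5 (write(18)): arr=[4 18 9] head=2 tail=2 count=3
After op 6 (write(7)): arr=[4 18 7] head=0 tail=0 count=3
After op 7 (write(14)): arr=[14 18 7] head=1 tail=1 count=3
After op 8 (read()): arr=[14 18 7] head=2 tail=1 count=2
After op 9 (read()): arr=[14 18 7] head=0 tail=1 count=1

Answer: 4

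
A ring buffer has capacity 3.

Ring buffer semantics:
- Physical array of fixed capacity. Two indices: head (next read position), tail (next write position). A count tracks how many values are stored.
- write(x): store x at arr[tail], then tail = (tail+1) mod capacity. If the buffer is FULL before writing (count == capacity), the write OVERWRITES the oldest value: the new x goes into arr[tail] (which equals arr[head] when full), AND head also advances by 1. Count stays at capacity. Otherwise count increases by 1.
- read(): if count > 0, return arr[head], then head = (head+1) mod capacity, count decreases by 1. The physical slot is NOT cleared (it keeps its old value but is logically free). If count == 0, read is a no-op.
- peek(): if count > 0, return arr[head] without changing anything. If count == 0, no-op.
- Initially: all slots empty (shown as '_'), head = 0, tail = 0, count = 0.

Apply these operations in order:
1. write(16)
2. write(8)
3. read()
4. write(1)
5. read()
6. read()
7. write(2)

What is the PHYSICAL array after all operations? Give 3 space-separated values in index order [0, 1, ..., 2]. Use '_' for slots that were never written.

After op 1 (write(16)): arr=[16 _ _] head=0 tail=1 count=1
After op 2 (write(8)): arr=[16 8 _] head=0 tail=2 count=2
After op 3 (read()): arr=[16 8 _] head=1 tail=2 count=1
After op 4 (write(1)): arr=[16 8 1] head=1 tail=0 count=2
After op 5 (read()): arr=[16 8 1] head=2 tail=0 count=1
After op 6 (read()): arr=[16 8 1] head=0 tail=0 count=0
After op 7 (write(2)): arr=[2 8 1] head=0 tail=1 count=1

Answer: 2 8 1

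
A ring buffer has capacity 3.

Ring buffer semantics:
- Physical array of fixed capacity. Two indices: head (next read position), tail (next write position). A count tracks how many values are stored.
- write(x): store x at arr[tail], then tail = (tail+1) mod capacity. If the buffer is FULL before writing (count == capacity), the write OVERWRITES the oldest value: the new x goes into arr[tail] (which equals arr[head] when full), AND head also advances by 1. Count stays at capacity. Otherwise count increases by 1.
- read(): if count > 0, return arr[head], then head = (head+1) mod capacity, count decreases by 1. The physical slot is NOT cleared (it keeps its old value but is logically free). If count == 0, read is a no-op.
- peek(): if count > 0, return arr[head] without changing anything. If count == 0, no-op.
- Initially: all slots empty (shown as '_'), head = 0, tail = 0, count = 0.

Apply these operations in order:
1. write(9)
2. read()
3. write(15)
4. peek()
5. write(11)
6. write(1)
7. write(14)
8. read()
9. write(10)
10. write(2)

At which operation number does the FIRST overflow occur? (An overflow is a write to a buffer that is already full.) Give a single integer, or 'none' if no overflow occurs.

Answer: 7

Derivation:
After op 1 (write(9)): arr=[9 _ _] head=0 tail=1 count=1
After op 2 (read()): arr=[9 _ _] head=1 tail=1 count=0
After op 3 (write(15)): arr=[9 15 _] head=1 tail=2 count=1
After op 4 (peek()): arr=[9 15 _] head=1 tail=2 count=1
After op 5 (write(11)): arr=[9 15 11] head=1 tail=0 count=2
After op 6 (write(1)): arr=[1 15 11] head=1 tail=1 count=3
After op 7 (write(14)): arr=[1 14 11] head=2 tail=2 count=3
After op 8 (read()): arr=[1 14 11] head=0 tail=2 count=2
After op 9 (write(10)): arr=[1 14 10] head=0 tail=0 count=3
After op 10 (write(2)): arr=[2 14 10] head=1 tail=1 count=3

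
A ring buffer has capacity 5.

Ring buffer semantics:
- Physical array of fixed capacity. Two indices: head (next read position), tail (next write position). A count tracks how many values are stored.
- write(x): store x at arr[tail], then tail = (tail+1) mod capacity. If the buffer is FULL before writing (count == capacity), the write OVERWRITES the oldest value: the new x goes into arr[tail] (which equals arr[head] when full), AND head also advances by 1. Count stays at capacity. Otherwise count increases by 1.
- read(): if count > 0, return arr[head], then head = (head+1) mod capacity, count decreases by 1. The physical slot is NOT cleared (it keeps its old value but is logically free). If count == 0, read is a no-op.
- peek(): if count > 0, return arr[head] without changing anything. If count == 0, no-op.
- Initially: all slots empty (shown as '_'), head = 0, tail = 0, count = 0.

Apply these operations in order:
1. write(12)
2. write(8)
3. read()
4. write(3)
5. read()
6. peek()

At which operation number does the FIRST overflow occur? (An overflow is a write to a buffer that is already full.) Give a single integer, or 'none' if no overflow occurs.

After op 1 (write(12)): arr=[12 _ _ _ _] head=0 tail=1 count=1
After op 2 (write(8)): arr=[12 8 _ _ _] head=0 tail=2 count=2
After op 3 (read()): arr=[12 8 _ _ _] head=1 tail=2 count=1
After op 4 (write(3)): arr=[12 8 3 _ _] head=1 tail=3 count=2
After op 5 (read()): arr=[12 8 3 _ _] head=2 tail=3 count=1
After op 6 (peek()): arr=[12 8 3 _ _] head=2 tail=3 count=1

Answer: none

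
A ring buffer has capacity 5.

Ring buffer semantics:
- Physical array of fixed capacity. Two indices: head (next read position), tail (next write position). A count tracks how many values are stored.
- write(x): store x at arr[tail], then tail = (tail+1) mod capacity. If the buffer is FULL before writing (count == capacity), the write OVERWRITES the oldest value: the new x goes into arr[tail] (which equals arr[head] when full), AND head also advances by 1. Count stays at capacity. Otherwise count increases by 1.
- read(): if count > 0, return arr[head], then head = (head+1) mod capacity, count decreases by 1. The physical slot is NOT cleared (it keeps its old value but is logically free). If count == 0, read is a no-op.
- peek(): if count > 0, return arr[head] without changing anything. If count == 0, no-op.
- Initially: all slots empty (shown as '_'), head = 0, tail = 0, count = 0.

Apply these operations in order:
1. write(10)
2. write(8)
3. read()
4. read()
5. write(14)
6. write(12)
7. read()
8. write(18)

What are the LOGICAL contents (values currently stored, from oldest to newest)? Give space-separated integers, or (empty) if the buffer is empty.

After op 1 (write(10)): arr=[10 _ _ _ _] head=0 tail=1 count=1
After op 2 (write(8)): arr=[10 8 _ _ _] head=0 tail=2 count=2
After op 3 (read()): arr=[10 8 _ _ _] head=1 tail=2 count=1
After op 4 (read()): arr=[10 8 _ _ _] head=2 tail=2 count=0
After op 5 (write(14)): arr=[10 8 14 _ _] head=2 tail=3 count=1
After op 6 (write(12)): arr=[10 8 14 12 _] head=2 tail=4 count=2
After op 7 (read()): arr=[10 8 14 12 _] head=3 tail=4 count=1
After op 8 (write(18)): arr=[10 8 14 12 18] head=3 tail=0 count=2

Answer: 12 18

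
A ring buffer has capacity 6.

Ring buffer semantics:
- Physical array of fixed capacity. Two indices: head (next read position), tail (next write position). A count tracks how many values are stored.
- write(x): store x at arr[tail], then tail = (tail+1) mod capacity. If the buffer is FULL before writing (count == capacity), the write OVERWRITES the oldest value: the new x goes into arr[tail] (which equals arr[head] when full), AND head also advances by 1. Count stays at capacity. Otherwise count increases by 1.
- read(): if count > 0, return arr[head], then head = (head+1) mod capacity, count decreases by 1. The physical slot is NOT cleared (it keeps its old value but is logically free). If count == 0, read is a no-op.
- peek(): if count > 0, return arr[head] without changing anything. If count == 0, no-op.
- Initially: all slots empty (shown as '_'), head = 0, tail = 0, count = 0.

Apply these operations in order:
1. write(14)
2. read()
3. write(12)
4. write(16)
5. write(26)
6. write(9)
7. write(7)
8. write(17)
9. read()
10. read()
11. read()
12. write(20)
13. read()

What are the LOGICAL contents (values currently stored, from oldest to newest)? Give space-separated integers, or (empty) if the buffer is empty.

After op 1 (write(14)): arr=[14 _ _ _ _ _] head=0 tail=1 count=1
After op 2 (read()): arr=[14 _ _ _ _ _] head=1 tail=1 count=0
After op 3 (write(12)): arr=[14 12 _ _ _ _] head=1 tail=2 count=1
After op 4 (write(16)): arr=[14 12 16 _ _ _] head=1 tail=3 count=2
After op 5 (write(26)): arr=[14 12 16 26 _ _] head=1 tail=4 count=3
After op 6 (write(9)): arr=[14 12 16 26 9 _] head=1 tail=5 count=4
After op 7 (write(7)): arr=[14 12 16 26 9 7] head=1 tail=0 count=5
After op 8 (write(17)): arr=[17 12 16 26 9 7] head=1 tail=1 count=6
After op 9 (read()): arr=[17 12 16 26 9 7] head=2 tail=1 count=5
After op 10 (read()): arr=[17 12 16 26 9 7] head=3 tail=1 count=4
After op 11 (read()): arr=[17 12 16 26 9 7] head=4 tail=1 count=3
After op 12 (write(20)): arr=[17 20 16 26 9 7] head=4 tail=2 count=4
After op 13 (read()): arr=[17 20 16 26 9 7] head=5 tail=2 count=3

Answer: 7 17 20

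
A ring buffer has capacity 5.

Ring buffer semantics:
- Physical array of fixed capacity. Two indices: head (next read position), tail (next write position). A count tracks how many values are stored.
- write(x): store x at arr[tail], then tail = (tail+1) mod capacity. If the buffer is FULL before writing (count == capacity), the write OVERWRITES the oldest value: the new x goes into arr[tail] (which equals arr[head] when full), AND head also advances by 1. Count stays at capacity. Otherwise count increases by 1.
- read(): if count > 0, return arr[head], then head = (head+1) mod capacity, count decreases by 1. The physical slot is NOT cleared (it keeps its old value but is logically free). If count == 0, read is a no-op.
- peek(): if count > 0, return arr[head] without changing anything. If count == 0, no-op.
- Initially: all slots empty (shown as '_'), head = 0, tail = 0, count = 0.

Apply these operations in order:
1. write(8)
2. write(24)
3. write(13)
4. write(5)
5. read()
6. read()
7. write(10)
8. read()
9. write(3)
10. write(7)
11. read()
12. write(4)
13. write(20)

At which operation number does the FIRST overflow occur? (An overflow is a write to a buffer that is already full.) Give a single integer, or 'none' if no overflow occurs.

Answer: none

Derivation:
After op 1 (write(8)): arr=[8 _ _ _ _] head=0 tail=1 count=1
After op 2 (write(24)): arr=[8 24 _ _ _] head=0 tail=2 count=2
After op 3 (write(13)): arr=[8 24 13 _ _] head=0 tail=3 count=3
After op 4 (write(5)): arr=[8 24 13 5 _] head=0 tail=4 count=4
After op 5 (read()): arr=[8 24 13 5 _] head=1 tail=4 count=3
After op 6 (read()): arr=[8 24 13 5 _] head=2 tail=4 count=2
After op 7 (write(10)): arr=[8 24 13 5 10] head=2 tail=0 count=3
After op 8 (read()): arr=[8 24 13 5 10] head=3 tail=0 count=2
After op 9 (write(3)): arr=[3 24 13 5 10] head=3 tail=1 count=3
After op 10 (write(7)): arr=[3 7 13 5 10] head=3 tail=2 count=4
After op 11 (read()): arr=[3 7 13 5 10] head=4 tail=2 count=3
After op 12 (write(4)): arr=[3 7 4 5 10] head=4 tail=3 count=4
After op 13 (write(20)): arr=[3 7 4 20 10] head=4 tail=4 count=5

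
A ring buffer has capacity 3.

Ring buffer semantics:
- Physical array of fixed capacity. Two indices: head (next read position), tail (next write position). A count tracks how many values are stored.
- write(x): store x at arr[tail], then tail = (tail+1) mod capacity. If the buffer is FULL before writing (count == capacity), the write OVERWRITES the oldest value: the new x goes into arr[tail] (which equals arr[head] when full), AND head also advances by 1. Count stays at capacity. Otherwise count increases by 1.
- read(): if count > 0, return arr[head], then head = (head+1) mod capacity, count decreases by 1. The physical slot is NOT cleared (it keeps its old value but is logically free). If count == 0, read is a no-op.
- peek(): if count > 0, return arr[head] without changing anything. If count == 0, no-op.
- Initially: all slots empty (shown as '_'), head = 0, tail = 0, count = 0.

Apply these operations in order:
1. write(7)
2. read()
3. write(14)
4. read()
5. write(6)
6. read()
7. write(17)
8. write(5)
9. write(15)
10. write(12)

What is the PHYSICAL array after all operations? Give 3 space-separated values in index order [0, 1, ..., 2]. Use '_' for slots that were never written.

After op 1 (write(7)): arr=[7 _ _] head=0 tail=1 count=1
After op 2 (read()): arr=[7 _ _] head=1 tail=1 count=0
After op 3 (write(14)): arr=[7 14 _] head=1 tail=2 count=1
After op 4 (read()): arr=[7 14 _] head=2 tail=2 count=0
After op 5 (write(6)): arr=[7 14 6] head=2 tail=0 count=1
After op 6 (read()): arr=[7 14 6] head=0 tail=0 count=0
After op 7 (write(17)): arr=[17 14 6] head=0 tail=1 count=1
After op 8 (write(5)): arr=[17 5 6] head=0 tail=2 count=2
After op 9 (write(15)): arr=[17 5 15] head=0 tail=0 count=3
After op 10 (write(12)): arr=[12 5 15] head=1 tail=1 count=3

Answer: 12 5 15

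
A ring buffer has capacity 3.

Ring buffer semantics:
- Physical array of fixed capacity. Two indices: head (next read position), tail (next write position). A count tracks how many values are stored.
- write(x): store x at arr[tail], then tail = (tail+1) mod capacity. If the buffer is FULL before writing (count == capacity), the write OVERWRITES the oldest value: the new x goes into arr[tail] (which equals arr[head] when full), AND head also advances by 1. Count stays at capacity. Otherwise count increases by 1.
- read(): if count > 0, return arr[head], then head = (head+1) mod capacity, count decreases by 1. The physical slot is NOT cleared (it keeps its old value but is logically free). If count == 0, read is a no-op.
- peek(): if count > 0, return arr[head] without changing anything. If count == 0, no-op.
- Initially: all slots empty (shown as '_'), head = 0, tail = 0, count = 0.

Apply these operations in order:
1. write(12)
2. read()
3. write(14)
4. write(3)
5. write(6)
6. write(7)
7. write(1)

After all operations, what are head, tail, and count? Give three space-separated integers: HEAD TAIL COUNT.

Answer: 0 0 3

Derivation:
After op 1 (write(12)): arr=[12 _ _] head=0 tail=1 count=1
After op 2 (read()): arr=[12 _ _] head=1 tail=1 count=0
After op 3 (write(14)): arr=[12 14 _] head=1 tail=2 count=1
After op 4 (write(3)): arr=[12 14 3] head=1 tail=0 count=2
After op 5 (write(6)): arr=[6 14 3] head=1 tail=1 count=3
After op 6 (write(7)): arr=[6 7 3] head=2 tail=2 count=3
After op 7 (write(1)): arr=[6 7 1] head=0 tail=0 count=3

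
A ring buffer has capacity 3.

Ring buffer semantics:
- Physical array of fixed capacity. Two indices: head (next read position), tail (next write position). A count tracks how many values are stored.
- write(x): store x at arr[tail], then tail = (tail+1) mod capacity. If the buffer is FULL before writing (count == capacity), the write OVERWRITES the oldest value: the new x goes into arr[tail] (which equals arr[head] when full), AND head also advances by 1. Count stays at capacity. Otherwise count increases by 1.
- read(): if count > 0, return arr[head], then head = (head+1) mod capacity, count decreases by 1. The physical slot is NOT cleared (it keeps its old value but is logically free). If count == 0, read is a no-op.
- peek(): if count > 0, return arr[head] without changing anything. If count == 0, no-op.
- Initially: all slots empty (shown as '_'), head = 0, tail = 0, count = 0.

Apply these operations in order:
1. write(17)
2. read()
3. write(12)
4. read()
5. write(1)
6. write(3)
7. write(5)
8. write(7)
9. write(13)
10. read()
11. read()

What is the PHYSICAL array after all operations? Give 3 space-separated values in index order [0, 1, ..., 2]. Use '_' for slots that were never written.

Answer: 13 5 7

Derivation:
After op 1 (write(17)): arr=[17 _ _] head=0 tail=1 count=1
After op 2 (read()): arr=[17 _ _] head=1 tail=1 count=0
After op 3 (write(12)): arr=[17 12 _] head=1 tail=2 count=1
After op 4 (read()): arr=[17 12 _] head=2 tail=2 count=0
After op 5 (write(1)): arr=[17 12 1] head=2 tail=0 count=1
After op 6 (write(3)): arr=[3 12 1] head=2 tail=1 count=2
After op 7 (write(5)): arr=[3 5 1] head=2 tail=2 count=3
After op 8 (write(7)): arr=[3 5 7] head=0 tail=0 count=3
After op 9 (write(13)): arr=[13 5 7] head=1 tail=1 count=3
After op 10 (read()): arr=[13 5 7] head=2 tail=1 count=2
After op 11 (read()): arr=[13 5 7] head=0 tail=1 count=1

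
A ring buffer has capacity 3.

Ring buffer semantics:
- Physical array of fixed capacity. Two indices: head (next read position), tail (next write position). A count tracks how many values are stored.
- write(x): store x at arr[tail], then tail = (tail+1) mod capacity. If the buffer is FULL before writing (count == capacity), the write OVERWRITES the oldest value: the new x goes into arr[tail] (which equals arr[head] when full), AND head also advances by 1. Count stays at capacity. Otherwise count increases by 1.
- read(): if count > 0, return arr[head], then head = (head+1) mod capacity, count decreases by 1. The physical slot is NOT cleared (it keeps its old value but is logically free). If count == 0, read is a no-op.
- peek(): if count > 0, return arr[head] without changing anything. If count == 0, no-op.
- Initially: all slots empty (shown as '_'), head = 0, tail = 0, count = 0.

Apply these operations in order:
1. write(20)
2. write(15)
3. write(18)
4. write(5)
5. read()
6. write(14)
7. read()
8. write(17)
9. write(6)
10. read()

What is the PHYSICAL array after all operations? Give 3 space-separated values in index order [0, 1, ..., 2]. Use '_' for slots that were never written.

After op 1 (write(20)): arr=[20 _ _] head=0 tail=1 count=1
After op 2 (write(15)): arr=[20 15 _] head=0 tail=2 count=2
After op 3 (write(18)): arr=[20 15 18] head=0 tail=0 count=3
After op 4 (write(5)): arr=[5 15 18] head=1 tail=1 count=3
After op 5 (read()): arr=[5 15 18] head=2 tail=1 count=2
After op 6 (write(14)): arr=[5 14 18] head=2 tail=2 count=3
After op 7 (read()): arr=[5 14 18] head=0 tail=2 count=2
After op 8 (write(17)): arr=[5 14 17] head=0 tail=0 count=3
After op 9 (write(6)): arr=[6 14 17] head=1 tail=1 count=3
After op 10 (read()): arr=[6 14 17] head=2 tail=1 count=2

Answer: 6 14 17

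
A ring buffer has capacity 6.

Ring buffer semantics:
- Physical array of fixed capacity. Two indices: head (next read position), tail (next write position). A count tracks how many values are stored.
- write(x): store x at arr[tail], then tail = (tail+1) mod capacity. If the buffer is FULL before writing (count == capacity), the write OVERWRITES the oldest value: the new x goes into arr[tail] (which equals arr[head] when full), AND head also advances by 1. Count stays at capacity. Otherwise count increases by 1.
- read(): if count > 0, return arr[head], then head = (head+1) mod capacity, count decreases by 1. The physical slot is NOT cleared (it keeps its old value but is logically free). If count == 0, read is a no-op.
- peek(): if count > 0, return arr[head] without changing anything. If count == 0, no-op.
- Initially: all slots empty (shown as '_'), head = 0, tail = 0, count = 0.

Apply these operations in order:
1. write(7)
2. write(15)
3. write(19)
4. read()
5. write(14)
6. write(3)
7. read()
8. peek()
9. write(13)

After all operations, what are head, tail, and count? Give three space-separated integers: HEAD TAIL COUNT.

Answer: 2 0 4

Derivation:
After op 1 (write(7)): arr=[7 _ _ _ _ _] head=0 tail=1 count=1
After op 2 (write(15)): arr=[7 15 _ _ _ _] head=0 tail=2 count=2
After op 3 (write(19)): arr=[7 15 19 _ _ _] head=0 tail=3 count=3
After op 4 (read()): arr=[7 15 19 _ _ _] head=1 tail=3 count=2
After op 5 (write(14)): arr=[7 15 19 14 _ _] head=1 tail=4 count=3
After op 6 (write(3)): arr=[7 15 19 14 3 _] head=1 tail=5 count=4
After op 7 (read()): arr=[7 15 19 14 3 _] head=2 tail=5 count=3
After op 8 (peek()): arr=[7 15 19 14 3 _] head=2 tail=5 count=3
After op 9 (write(13)): arr=[7 15 19 14 3 13] head=2 tail=0 count=4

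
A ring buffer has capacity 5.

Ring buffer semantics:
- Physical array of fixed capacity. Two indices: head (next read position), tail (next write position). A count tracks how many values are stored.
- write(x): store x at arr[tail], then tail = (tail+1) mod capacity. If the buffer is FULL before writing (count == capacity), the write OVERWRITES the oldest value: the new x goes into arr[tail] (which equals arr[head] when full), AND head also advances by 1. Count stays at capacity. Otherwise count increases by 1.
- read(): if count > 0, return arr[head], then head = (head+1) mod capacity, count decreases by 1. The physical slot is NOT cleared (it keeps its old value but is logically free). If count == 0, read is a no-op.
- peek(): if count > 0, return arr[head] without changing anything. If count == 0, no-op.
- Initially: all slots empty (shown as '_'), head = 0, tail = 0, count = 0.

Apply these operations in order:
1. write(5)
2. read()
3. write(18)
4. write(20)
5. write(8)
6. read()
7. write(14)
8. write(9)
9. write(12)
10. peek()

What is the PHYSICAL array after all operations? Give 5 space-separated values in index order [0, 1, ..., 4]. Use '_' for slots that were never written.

After op 1 (write(5)): arr=[5 _ _ _ _] head=0 tail=1 count=1
After op 2 (read()): arr=[5 _ _ _ _] head=1 tail=1 count=0
After op 3 (write(18)): arr=[5 18 _ _ _] head=1 tail=2 count=1
After op 4 (write(20)): arr=[5 18 20 _ _] head=1 tail=3 count=2
After op 5 (write(8)): arr=[5 18 20 8 _] head=1 tail=4 count=3
After op 6 (read()): arr=[5 18 20 8 _] head=2 tail=4 count=2
After op 7 (write(14)): arr=[5 18 20 8 14] head=2 tail=0 count=3
After op 8 (write(9)): arr=[9 18 20 8 14] head=2 tail=1 count=4
After op 9 (write(12)): arr=[9 12 20 8 14] head=2 tail=2 count=5
After op 10 (peek()): arr=[9 12 20 8 14] head=2 tail=2 count=5

Answer: 9 12 20 8 14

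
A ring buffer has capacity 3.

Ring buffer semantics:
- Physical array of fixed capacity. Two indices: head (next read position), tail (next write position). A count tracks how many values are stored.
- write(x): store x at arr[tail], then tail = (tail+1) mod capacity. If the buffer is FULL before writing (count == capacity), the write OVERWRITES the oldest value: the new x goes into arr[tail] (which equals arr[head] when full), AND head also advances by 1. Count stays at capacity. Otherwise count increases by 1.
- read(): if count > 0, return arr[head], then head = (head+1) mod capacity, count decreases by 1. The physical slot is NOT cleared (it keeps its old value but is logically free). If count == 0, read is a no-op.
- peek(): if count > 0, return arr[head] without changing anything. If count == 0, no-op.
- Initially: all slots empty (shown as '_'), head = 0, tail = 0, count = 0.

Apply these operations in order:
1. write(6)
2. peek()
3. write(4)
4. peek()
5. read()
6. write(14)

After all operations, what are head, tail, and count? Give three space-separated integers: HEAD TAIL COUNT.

Answer: 1 0 2

Derivation:
After op 1 (write(6)): arr=[6 _ _] head=0 tail=1 count=1
After op 2 (peek()): arr=[6 _ _] head=0 tail=1 count=1
After op 3 (write(4)): arr=[6 4 _] head=0 tail=2 count=2
After op 4 (peek()): arr=[6 4 _] head=0 tail=2 count=2
After op 5 (read()): arr=[6 4 _] head=1 tail=2 count=1
After op 6 (write(14)): arr=[6 4 14] head=1 tail=0 count=2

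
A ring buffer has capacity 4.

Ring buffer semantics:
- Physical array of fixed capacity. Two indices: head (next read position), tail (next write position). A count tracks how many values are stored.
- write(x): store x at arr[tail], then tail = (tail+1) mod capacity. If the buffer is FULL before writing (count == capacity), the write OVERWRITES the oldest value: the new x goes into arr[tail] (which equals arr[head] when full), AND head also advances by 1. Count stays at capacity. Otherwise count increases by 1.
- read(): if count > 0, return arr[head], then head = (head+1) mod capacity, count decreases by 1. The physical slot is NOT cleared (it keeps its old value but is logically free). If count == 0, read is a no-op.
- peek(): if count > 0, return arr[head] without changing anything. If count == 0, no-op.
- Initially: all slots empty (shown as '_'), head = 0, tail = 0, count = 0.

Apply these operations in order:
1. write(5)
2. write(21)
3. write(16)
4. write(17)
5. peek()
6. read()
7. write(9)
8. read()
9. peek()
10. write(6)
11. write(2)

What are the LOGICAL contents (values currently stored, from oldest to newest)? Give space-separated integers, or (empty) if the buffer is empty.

Answer: 17 9 6 2

Derivation:
After op 1 (write(5)): arr=[5 _ _ _] head=0 tail=1 count=1
After op 2 (write(21)): arr=[5 21 _ _] head=0 tail=2 count=2
After op 3 (write(16)): arr=[5 21 16 _] head=0 tail=3 count=3
After op 4 (write(17)): arr=[5 21 16 17] head=0 tail=0 count=4
After op 5 (peek()): arr=[5 21 16 17] head=0 tail=0 count=4
After op 6 (read()): arr=[5 21 16 17] head=1 tail=0 count=3
After op 7 (write(9)): arr=[9 21 16 17] head=1 tail=1 count=4
After op 8 (read()): arr=[9 21 16 17] head=2 tail=1 count=3
After op 9 (peek()): arr=[9 21 16 17] head=2 tail=1 count=3
After op 10 (write(6)): arr=[9 6 16 17] head=2 tail=2 count=4
After op 11 (write(2)): arr=[9 6 2 17] head=3 tail=3 count=4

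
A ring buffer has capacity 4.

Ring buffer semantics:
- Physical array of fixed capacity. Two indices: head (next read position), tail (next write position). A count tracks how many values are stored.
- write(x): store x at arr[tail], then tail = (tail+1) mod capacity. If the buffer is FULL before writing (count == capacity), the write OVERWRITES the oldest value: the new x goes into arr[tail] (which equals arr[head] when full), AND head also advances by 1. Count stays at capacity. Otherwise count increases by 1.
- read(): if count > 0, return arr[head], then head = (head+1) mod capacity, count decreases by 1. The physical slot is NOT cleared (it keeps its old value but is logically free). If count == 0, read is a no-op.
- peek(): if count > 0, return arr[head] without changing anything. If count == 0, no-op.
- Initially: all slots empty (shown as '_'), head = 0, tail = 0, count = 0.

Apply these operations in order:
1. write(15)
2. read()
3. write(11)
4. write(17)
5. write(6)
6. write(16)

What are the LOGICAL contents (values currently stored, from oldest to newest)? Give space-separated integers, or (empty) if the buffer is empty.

Answer: 11 17 6 16

Derivation:
After op 1 (write(15)): arr=[15 _ _ _] head=0 tail=1 count=1
After op 2 (read()): arr=[15 _ _ _] head=1 tail=1 count=0
After op 3 (write(11)): arr=[15 11 _ _] head=1 tail=2 count=1
After op 4 (write(17)): arr=[15 11 17 _] head=1 tail=3 count=2
After op 5 (write(6)): arr=[15 11 17 6] head=1 tail=0 count=3
After op 6 (write(16)): arr=[16 11 17 6] head=1 tail=1 count=4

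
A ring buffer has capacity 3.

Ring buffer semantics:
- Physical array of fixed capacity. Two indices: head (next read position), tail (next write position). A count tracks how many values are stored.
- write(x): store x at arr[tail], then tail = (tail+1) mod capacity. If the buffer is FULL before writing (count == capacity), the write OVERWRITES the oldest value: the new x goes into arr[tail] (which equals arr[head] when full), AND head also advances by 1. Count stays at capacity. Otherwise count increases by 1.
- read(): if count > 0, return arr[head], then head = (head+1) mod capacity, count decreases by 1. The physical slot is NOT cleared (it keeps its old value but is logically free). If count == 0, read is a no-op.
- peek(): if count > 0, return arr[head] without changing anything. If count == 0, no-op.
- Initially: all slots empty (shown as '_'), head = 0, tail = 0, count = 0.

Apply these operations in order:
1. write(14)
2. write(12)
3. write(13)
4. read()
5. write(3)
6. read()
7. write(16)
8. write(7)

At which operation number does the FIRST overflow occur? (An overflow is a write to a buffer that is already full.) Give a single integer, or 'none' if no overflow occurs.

After op 1 (write(14)): arr=[14 _ _] head=0 tail=1 count=1
After op 2 (write(12)): arr=[14 12 _] head=0 tail=2 count=2
After op 3 (write(13)): arr=[14 12 13] head=0 tail=0 count=3
After op 4 (read()): arr=[14 12 13] head=1 tail=0 count=2
After op 5 (write(3)): arr=[3 12 13] head=1 tail=1 count=3
After op 6 (read()): arr=[3 12 13] head=2 tail=1 count=2
After op 7 (write(16)): arr=[3 16 13] head=2 tail=2 count=3
After op 8 (write(7)): arr=[3 16 7] head=0 tail=0 count=3

Answer: 8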